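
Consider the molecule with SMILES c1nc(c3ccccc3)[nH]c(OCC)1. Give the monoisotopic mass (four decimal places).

188.0950

Atom tally by fragment:
  imidazole ring core → C:3 H:4 N:2
  (− 2 ring H displaced by substituents)
  + C6H5 → C:6 H:5
  + OC2H5 → C:2 H:5 O:1
Element totals:
  C: 11
  H: 12
  N: 2
  O: 1
Molecular formula: C11H12N2O.
  M = 11(12.0) + 12(1.007825) + 2(14.003074) + 15.994915
    = 132.000000 + 12.093900 + 28.006148 + 15.994915 = 188.094963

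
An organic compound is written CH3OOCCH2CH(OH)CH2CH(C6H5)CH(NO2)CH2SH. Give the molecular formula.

C14H19NO5S

Atom tally by fragment:
  CH3OOCCH2 → C:3 H:5 O:2
  CH(OH) → C:1 H:2 O:1
  CH2 → C:1 H:2
  CH(C6H5) → C:7 H:6
  CH(NO2) → C:1 H:1 N:1 O:2
  CH2SH → C:1 H:3 S:1
Element totals:
  C: 14
  H: 19
  N: 1
  O: 5
  S: 1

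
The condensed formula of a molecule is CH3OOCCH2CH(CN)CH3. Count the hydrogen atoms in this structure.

Atom tally by fragment:
  CH3OOCCH2 → C:3 H:5 O:2
  CH(CN) → C:2 H:1 N:1
  CH3 → C:1 H:3
Element totals:
  C: 6
  H: 9
  N: 1
  O: 2

9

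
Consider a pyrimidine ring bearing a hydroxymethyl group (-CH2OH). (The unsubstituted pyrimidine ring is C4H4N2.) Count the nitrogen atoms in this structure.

Atom tally by fragment:
  pyrimidine ring core → C:4 H:4 N:2
  (− 1 ring H displaced by substituents)
  + CH2OH → C:1 H:3 O:1
Element totals:
  C: 5
  H: 6
  N: 2
  O: 1

2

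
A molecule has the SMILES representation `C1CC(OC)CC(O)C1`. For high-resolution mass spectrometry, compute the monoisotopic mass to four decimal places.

130.0994

Atom tally by fragment:
  cyclohexane ring core → C:6 H:12
  (− 2 ring H displaced by substituents)
  + OCH3 → C:1 H:3 O:1
  + OH → O:1 H:1
Element totals:
  C: 7
  H: 14
  O: 2
Molecular formula: C7H14O2.
  M = 7(12.0) + 14(1.007825) + 2(15.994915)
    = 84.000000 + 14.109550 + 31.989830 = 130.099380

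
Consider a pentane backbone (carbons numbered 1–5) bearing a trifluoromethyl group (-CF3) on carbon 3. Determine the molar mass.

140.15 g/mol

Atom tally by fragment:
  CH3 → C:1 H:3
  CH2 → C:1 H:2
  CH(CF3) → C:2 H:1 F:3
  CH2 → C:1 H:2
  CH3 → C:1 H:3
Element totals:
  C: 6
  H: 11
  F: 3
Molecular formula: C6H11F3.
  M = 6(12.011) + 11(1.008) + 3(18.998)
    = 72.066 + 11.088 + 56.994 = 140.148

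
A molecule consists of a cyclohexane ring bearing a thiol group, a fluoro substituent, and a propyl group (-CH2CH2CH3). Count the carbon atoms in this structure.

Atom tally by fragment:
  cyclohexane ring core → C:6 H:12
  (− 3 ring H displaced by substituents)
  + SH → S:1 H:1
  + F → F:1
  + CH2CH2CH3 → C:3 H:7
Element totals:
  C: 9
  H: 17
  F: 1
  S: 1

9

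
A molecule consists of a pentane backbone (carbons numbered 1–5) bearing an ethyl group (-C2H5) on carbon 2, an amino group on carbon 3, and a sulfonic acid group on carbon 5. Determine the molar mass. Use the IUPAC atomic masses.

195.28 g/mol

Atom tally by fragment:
  CH3 → C:1 H:3
  CH(C2H5) → C:3 H:6
  CH(NH2) → C:1 H:3 N:1
  CH2 → C:1 H:2
  CH2SO3H → C:1 H:3 S:1 O:3
Element totals:
  C: 7
  H: 17
  N: 1
  O: 3
  S: 1
Molecular formula: C7H17NO3S.
  M = 7(12.011) + 17(1.008) + 14.007 + 3(15.999) + 32.06
    = 84.077 + 17.136 + 14.007 + 47.997 + 32.060 = 195.277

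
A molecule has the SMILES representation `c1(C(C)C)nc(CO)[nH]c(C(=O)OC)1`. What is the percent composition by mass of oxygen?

24.21%

Atom tally by fragment:
  imidazole ring core → C:3 H:4 N:2
  (− 3 ring H displaced by substituents)
  + CH(CH3)2 → C:3 H:7
  + CH2OH → C:1 H:3 O:1
  + COOCH3 → C:2 H:3 O:2
Element totals:
  C: 9
  H: 14
  N: 2
  O: 3
Molecular formula: C9H14N2O3.
Molar mass = 198.222 g/mol.
Mass from O: 3 × 15.999 = 47.997 g/mol.
%O = 47.997 / 198.222 × 100 = 24.21%.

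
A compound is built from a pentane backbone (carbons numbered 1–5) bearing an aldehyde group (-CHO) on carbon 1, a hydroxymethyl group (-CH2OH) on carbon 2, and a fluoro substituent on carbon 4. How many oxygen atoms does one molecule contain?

2

Atom tally by fragment:
  OHCCH2 → C:2 H:3 O:1
  CH(CH2OH) → C:2 H:4 O:1
  CH2 → C:1 H:2
  CH(F) → C:1 H:1 F:1
  CH3 → C:1 H:3
Element totals:
  C: 7
  H: 13
  F: 1
  O: 2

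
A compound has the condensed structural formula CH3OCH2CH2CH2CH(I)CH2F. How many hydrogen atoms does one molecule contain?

12

Atom tally by fragment:
  CH3OCH2 → C:2 H:5 O:1
  CH2 → C:1 H:2
  CH2 → C:1 H:2
  CH(I) → C:1 H:1 I:1
  CH2F → C:1 H:2 F:1
Element totals:
  C: 6
  H: 12
  F: 1
  I: 1
  O: 1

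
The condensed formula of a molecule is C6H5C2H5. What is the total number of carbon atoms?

8

Atom tally by fragment:
  benzene ring core → C:6 H:6
  (− 1 ring H displaced by substituents)
  + C2H5 → C:2 H:5
Element totals:
  C: 8
  H: 10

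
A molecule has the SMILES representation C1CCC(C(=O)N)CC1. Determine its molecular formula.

C7H13NO

Atom tally by fragment:
  cyclohexane ring core → C:6 H:12
  (− 1 ring H displaced by substituents)
  + CONH2 → C:1 H:2 O:1 N:1
Element totals:
  C: 7
  H: 13
  N: 1
  O: 1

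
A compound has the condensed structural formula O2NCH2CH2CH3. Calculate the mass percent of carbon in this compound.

40.44%

Atom tally by fragment:
  O2NCH2 → C:1 H:2 N:1 O:2
  CH2 → C:1 H:2
  CH3 → C:1 H:3
Element totals:
  C: 3
  H: 7
  N: 1
  O: 2
Molecular formula: C3H7NO2.
Molar mass = 89.094 g/mol.
Mass from C: 3 × 12.011 = 36.033 g/mol.
%C = 36.033 / 89.094 × 100 = 40.44%.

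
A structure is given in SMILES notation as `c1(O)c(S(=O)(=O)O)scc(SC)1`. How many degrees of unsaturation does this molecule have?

Atom tally by fragment:
  thiophene ring core → C:4 H:4 S:1
  (− 3 ring H displaced by substituents)
  + OH → O:1 H:1
  + SO3H → S:1 O:3 H:1
  + SCH3 → C:1 H:3 S:1
Element totals:
  C: 5
  H: 6
  O: 4
  S: 3
Molecular formula: C5H6O4S3.
DoU = (2C + 2 + N − H − X) / 2 = (2·5 + 2 + 0 − 6 − 0) / 2 = 3.

3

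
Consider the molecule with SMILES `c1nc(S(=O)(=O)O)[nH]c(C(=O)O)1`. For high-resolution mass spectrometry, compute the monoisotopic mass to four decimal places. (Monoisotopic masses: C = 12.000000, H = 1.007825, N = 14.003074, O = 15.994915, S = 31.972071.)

Atom tally by fragment:
  imidazole ring core → C:3 H:4 N:2
  (− 2 ring H displaced by substituents)
  + SO3H → S:1 O:3 H:1
  + COOH → C:1 H:1 O:2
Element totals:
  C: 4
  H: 4
  N: 2
  O: 5
  S: 1
Molecular formula: C4H4N2O5S.
  M = 4(12.0) + 4(1.007825) + 2(14.003074) + 5(15.994915) + 31.972071
    = 48.000000 + 4.031300 + 28.006148 + 79.974575 + 31.972071 = 191.984094

191.9841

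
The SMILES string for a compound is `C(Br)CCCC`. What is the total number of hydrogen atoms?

Atom tally by fragment:
  BrCH2 → C:1 H:2 Br:1
  CH2 → C:1 H:2
  CH2 → C:1 H:2
  CH2 → C:1 H:2
  CH3 → C:1 H:3
Element totals:
  C: 5
  H: 11
  Br: 1

11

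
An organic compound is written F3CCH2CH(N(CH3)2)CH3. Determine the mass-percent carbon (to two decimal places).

Atom tally by fragment:
  F3CCH2 → C:2 H:2 F:3
  CH(N(CH3)2) → C:3 H:7 N:1
  CH3 → C:1 H:3
Element totals:
  C: 6
  H: 12
  F: 3
  N: 1
Molecular formula: C6H12F3N.
Molar mass = 155.163 g/mol.
Mass from C: 6 × 12.011 = 72.066 g/mol.
%C = 72.066 / 155.163 × 100 = 46.45%.

46.45%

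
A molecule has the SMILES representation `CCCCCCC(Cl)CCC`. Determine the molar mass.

176.73 g/mol

Atom tally by fragment:
  CH3 → C:1 H:3
  CH2 → C:1 H:2
  CH2 → C:1 H:2
  CH2 → C:1 H:2
  CH2 → C:1 H:2
  CH2 → C:1 H:2
  CH(Cl) → C:1 H:1 Cl:1
  CH2 → C:1 H:2
  CH2 → C:1 H:2
  CH3 → C:1 H:3
Element totals:
  C: 10
  H: 21
  Cl: 1
Molecular formula: C10H21Cl.
  M = 10(12.011) + 21(1.008) + 35.45
    = 120.110 + 21.168 + 35.450 = 176.728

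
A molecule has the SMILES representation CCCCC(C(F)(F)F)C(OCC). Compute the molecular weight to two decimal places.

Atom tally by fragment:
  CH3 → C:1 H:3
  CH2 → C:1 H:2
  CH2 → C:1 H:2
  CH2 → C:1 H:2
  CH(CF3) → C:2 H:1 F:3
  CH2OC2H5 → C:3 H:7 O:1
Element totals:
  C: 9
  H: 17
  F: 3
  O: 1
Molecular formula: C9H17F3O.
  M = 9(12.011) + 17(1.008) + 3(18.998) + 15.999
    = 108.099 + 17.136 + 56.994 + 15.999 = 198.228

198.23 g/mol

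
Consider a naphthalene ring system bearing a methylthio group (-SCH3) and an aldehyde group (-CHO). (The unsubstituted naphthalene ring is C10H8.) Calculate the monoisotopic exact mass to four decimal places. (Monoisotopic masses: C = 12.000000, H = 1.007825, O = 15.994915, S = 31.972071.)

Atom tally by fragment:
  naphthalene ring system core → C:10 H:8
  (− 2 ring H displaced by substituents)
  + SCH3 → C:1 H:3 S:1
  + CHO → C:1 H:1 O:1
Element totals:
  C: 12
  H: 10
  O: 1
  S: 1
Molecular formula: C12H10OS.
  M = 12(12.0) + 10(1.007825) + 15.994915 + 31.972071
    = 144.000000 + 10.078250 + 15.994915 + 31.972071 = 202.045236

202.0452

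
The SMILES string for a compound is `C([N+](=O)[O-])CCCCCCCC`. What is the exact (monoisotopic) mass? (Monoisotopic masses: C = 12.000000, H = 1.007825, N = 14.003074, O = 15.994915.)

Atom tally by fragment:
  O2NCH2 → C:1 H:2 N:1 O:2
  CH2 → C:1 H:2
  CH2 → C:1 H:2
  CH2 → C:1 H:2
  CH2 → C:1 H:2
  CH2 → C:1 H:2
  CH2 → C:1 H:2
  CH2 → C:1 H:2
  CH3 → C:1 H:3
Element totals:
  C: 9
  H: 19
  N: 1
  O: 2
Molecular formula: C9H19NO2.
  M = 9(12.0) + 19(1.007825) + 14.003074 + 2(15.994915)
    = 108.000000 + 19.148675 + 14.003074 + 31.989830 = 173.141579

173.1416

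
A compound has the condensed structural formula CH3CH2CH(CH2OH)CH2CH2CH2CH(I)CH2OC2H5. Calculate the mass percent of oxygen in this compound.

10.18%

Element totals:
  C: 11
  H: 23
  I: 1
  O: 2
Molecular formula: C11H23IO2.
Molar mass = 314.207 g/mol.
Mass from O: 2 × 15.999 = 31.998 g/mol.
%O = 31.998 / 314.207 × 100 = 10.18%.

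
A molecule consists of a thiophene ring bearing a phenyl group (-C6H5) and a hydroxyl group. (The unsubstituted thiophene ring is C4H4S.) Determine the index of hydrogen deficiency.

Atom tally by fragment:
  thiophene ring core → C:4 H:4 S:1
  (− 2 ring H displaced by substituents)
  + C6H5 → C:6 H:5
  + OH → O:1 H:1
Element totals:
  C: 10
  H: 8
  O: 1
  S: 1
Molecular formula: C10H8OS.
DoU = (2C + 2 + N − H − X) / 2 = (2·10 + 2 + 0 − 8 − 0) / 2 = 7.

7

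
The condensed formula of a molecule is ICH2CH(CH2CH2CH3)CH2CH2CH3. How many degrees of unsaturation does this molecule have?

0

Atom tally by fragment:
  ICH2 → C:1 H:2 I:1
  CH(CH2CH2CH3) → C:4 H:8
  CH2 → C:1 H:2
  CH2 → C:1 H:2
  CH3 → C:1 H:3
Element totals:
  C: 8
  H: 17
  I: 1
Molecular formula: C8H17I.
DoU = (2C + 2 + N − H − X) / 2 = (2·8 + 2 + 0 − 17 − 1) / 2 = 0.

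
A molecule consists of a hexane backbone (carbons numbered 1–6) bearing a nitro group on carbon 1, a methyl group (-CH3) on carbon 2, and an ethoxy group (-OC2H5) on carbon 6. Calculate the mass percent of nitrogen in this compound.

Atom tally by fragment:
  O2NCH2 → C:1 H:2 N:1 O:2
  CH(CH3) → C:2 H:4
  CH2 → C:1 H:2
  CH2 → C:1 H:2
  CH2 → C:1 H:2
  CH2OC2H5 → C:3 H:7 O:1
Element totals:
  C: 9
  H: 19
  N: 1
  O: 3
Molecular formula: C9H19NO3.
Molar mass = 189.255 g/mol.
Mass from N: 1 × 14.007 = 14.007 g/mol.
%N = 14.007 / 189.255 × 100 = 7.40%.

7.40%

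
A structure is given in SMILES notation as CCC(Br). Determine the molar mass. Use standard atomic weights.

Atom tally by fragment:
  CH3 → C:1 H:3
  CH2 → C:1 H:2
  CH2Br → C:1 H:2 Br:1
Element totals:
  C: 3
  H: 7
  Br: 1
Molecular formula: C3H7Br.
  M = 3(12.011) + 7(1.008) + 79.904
    = 36.033 + 7.056 + 79.904 = 122.993

122.99 g/mol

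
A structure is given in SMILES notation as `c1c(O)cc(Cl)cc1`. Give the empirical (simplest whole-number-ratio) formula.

Atom tally by fragment:
  benzene ring core → C:6 H:6
  (− 2 ring H displaced by substituents)
  + OH → O:1 H:1
  + Cl → Cl:1
Element totals:
  C: 6
  H: 5
  Cl: 1
  O: 1
Molecular formula: C6H5ClO.
gcd of subscripts (6, 1, 5, 1) = 1, so the empirical formula equals the molecular formula.

C6H5ClO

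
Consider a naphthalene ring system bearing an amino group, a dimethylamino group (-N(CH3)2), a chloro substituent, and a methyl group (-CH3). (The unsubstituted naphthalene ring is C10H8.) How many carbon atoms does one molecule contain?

13

Atom tally by fragment:
  naphthalene ring system core → C:10 H:8
  (− 4 ring H displaced by substituents)
  + NH2 → N:1 H:2
  + N(CH3)2 → N:1 C:2 H:6
  + Cl → Cl:1
  + CH3 → C:1 H:3
Element totals:
  C: 13
  H: 15
  Cl: 1
  N: 2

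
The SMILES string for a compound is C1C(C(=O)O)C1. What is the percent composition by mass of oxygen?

Atom tally by fragment:
  cyclopropane ring core → C:3 H:6
  (− 1 ring H displaced by substituents)
  + COOH → C:1 H:1 O:2
Element totals:
  C: 4
  H: 6
  O: 2
Molecular formula: C4H6O2.
Molar mass = 86.090 g/mol.
Mass from O: 2 × 15.999 = 31.998 g/mol.
%O = 31.998 / 86.090 × 100 = 37.17%.

37.17%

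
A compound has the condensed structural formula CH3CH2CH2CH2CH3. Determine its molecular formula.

Atom tally by fragment:
  CH3 → C:1 H:3
  CH2 → C:1 H:2
  CH2 → C:1 H:2
  CH2 → C:1 H:2
  CH3 → C:1 H:3
Element totals:
  C: 5
  H: 12

C5H12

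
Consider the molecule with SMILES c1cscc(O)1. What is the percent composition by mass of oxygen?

15.98%

Atom tally by fragment:
  thiophene ring core → C:4 H:4 S:1
  (− 1 ring H displaced by substituents)
  + OH → O:1 H:1
Element totals:
  C: 4
  H: 4
  O: 1
  S: 1
Molecular formula: C4H4OS.
Molar mass = 100.135 g/mol.
Mass from O: 1 × 15.999 = 15.999 g/mol.
%O = 15.999 / 100.135 × 100 = 15.98%.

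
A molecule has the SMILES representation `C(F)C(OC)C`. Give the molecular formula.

C4H9FO

Atom tally by fragment:
  FCH2 → C:1 H:2 F:1
  CH(OCH3) → C:2 H:4 O:1
  CH3 → C:1 H:3
Element totals:
  C: 4
  H: 9
  F: 1
  O: 1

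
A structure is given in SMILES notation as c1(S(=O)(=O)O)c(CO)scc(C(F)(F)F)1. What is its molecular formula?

C6H5F3O4S2

Atom tally by fragment:
  thiophene ring core → C:4 H:4 S:1
  (− 3 ring H displaced by substituents)
  + SO3H → S:1 O:3 H:1
  + CH2OH → C:1 H:3 O:1
  + CF3 → C:1 F:3
Element totals:
  C: 6
  H: 5
  F: 3
  O: 4
  S: 2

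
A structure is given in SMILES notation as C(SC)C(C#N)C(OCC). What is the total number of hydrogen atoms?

13

Atom tally by fragment:
  CH3SCH2 → C:2 H:5 S:1
  CH(CN) → C:2 H:1 N:1
  CH2OC2H5 → C:3 H:7 O:1
Element totals:
  C: 7
  H: 13
  N: 1
  O: 1
  S: 1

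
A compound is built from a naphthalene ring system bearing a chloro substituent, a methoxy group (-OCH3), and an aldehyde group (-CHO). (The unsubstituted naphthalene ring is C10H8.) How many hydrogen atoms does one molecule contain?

9

Atom tally by fragment:
  naphthalene ring system core → C:10 H:8
  (− 3 ring H displaced by substituents)
  + Cl → Cl:1
  + OCH3 → C:1 H:3 O:1
  + CHO → C:1 H:1 O:1
Element totals:
  C: 12
  H: 9
  Cl: 1
  O: 2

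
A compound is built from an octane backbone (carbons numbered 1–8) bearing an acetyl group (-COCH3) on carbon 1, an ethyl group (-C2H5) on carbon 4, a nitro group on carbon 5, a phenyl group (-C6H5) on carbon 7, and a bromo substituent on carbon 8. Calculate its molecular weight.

384.31 g/mol

Atom tally by fragment:
  CH3COCH2 → C:3 H:5 O:1
  CH2 → C:1 H:2
  CH2 → C:1 H:2
  CH(C2H5) → C:3 H:6
  CH(NO2) → C:1 H:1 N:1 O:2
  CH2 → C:1 H:2
  CH(C6H5) → C:7 H:6
  CH2Br → C:1 H:2 Br:1
Element totals:
  C: 18
  H: 26
  Br: 1
  N: 1
  O: 3
Molecular formula: C18H26BrNO3.
  M = 18(12.011) + 26(1.008) + 79.904 + 14.007 + 3(15.999)
    = 216.198 + 26.208 + 79.904 + 14.007 + 47.997 = 384.314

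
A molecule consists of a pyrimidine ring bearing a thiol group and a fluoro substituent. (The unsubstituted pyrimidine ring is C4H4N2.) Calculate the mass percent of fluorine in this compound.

Atom tally by fragment:
  pyrimidine ring core → C:4 H:4 N:2
  (− 2 ring H displaced by substituents)
  + SH → S:1 H:1
  + F → F:1
Element totals:
  C: 4
  H: 3
  F: 1
  N: 2
  S: 1
Molecular formula: C4H3FN2S.
Molar mass = 130.140 g/mol.
Mass from F: 1 × 18.998 = 18.998 g/mol.
%F = 18.998 / 130.140 × 100 = 14.60%.

14.60%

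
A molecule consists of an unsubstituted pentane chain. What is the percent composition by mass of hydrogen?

16.76%

Atom tally by fragment:
  CH3 → C:1 H:3
  CH2 → C:1 H:2
  CH2 → C:1 H:2
  CH2 → C:1 H:2
  CH3 → C:1 H:3
Element totals:
  C: 5
  H: 12
Molecular formula: C5H12.
Molar mass = 72.151 g/mol.
Mass from H: 12 × 1.008 = 12.096 g/mol.
%H = 12.096 / 72.151 × 100 = 16.76%.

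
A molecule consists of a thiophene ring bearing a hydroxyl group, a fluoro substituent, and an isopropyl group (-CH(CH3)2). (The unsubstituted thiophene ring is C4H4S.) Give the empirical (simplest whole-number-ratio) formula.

C7H9FOS

Atom tally by fragment:
  thiophene ring core → C:4 H:4 S:1
  (− 3 ring H displaced by substituents)
  + OH → O:1 H:1
  + F → F:1
  + CH(CH3)2 → C:3 H:7
Element totals:
  C: 7
  H: 9
  F: 1
  O: 1
  S: 1
Molecular formula: C7H9FOS.
gcd of subscripts (7, 1, 9, 1, 1) = 1, so the empirical formula equals the molecular formula.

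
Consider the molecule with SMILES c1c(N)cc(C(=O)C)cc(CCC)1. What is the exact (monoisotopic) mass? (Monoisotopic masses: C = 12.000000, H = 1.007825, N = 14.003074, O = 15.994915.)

Atom tally by fragment:
  benzene ring core → C:6 H:6
  (− 3 ring H displaced by substituents)
  + NH2 → N:1 H:2
  + COCH3 → C:2 H:3 O:1
  + CH2CH2CH3 → C:3 H:7
Element totals:
  C: 11
  H: 15
  N: 1
  O: 1
Molecular formula: C11H15NO.
  M = 11(12.0) + 15(1.007825) + 14.003074 + 15.994915
    = 132.000000 + 15.117375 + 14.003074 + 15.994915 = 177.115364

177.1154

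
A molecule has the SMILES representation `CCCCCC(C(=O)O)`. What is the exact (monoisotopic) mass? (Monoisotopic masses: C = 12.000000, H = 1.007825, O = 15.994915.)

Atom tally by fragment:
  CH3 → C:1 H:3
  CH2 → C:1 H:2
  CH2 → C:1 H:2
  CH2 → C:1 H:2
  CH2 → C:1 H:2
  CH2COOH → C:2 H:3 O:2
Element totals:
  C: 7
  H: 14
  O: 2
Molecular formula: C7H14O2.
  M = 7(12.0) + 14(1.007825) + 2(15.994915)
    = 84.000000 + 14.109550 + 31.989830 = 130.099380

130.0994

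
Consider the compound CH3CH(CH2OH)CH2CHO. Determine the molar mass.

Element totals:
  C: 5
  H: 10
  O: 2
Molecular formula: C5H10O2.
  M = 5(12.011) + 10(1.008) + 2(15.999)
    = 60.055 + 10.080 + 31.998 = 102.133

102.13 g/mol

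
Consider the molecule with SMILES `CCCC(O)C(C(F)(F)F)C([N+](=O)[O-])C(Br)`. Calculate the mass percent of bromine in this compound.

Atom tally by fragment:
  CH3 → C:1 H:3
  CH2 → C:1 H:2
  CH2 → C:1 H:2
  CH(OH) → C:1 H:2 O:1
  CH(CF3) → C:2 H:1 F:3
  CH(NO2) → C:1 H:1 N:1 O:2
  CH2Br → C:1 H:2 Br:1
Element totals:
  C: 8
  H: 13
  Br: 1
  F: 3
  N: 1
  O: 3
Molecular formula: C8H13BrF3NO3.
Molar mass = 308.094 g/mol.
Mass from Br: 1 × 79.904 = 79.904 g/mol.
%Br = 79.904 / 308.094 × 100 = 25.93%.

25.93%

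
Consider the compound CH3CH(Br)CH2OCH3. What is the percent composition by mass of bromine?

Element totals:
  C: 4
  H: 9
  Br: 1
  O: 1
Molecular formula: C4H9BrO.
Molar mass = 153.019 g/mol.
Mass from Br: 1 × 79.904 = 79.904 g/mol.
%Br = 79.904 / 153.019 × 100 = 52.22%.

52.22%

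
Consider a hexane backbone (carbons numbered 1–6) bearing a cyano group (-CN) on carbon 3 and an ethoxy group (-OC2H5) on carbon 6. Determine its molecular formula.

Atom tally by fragment:
  CH3 → C:1 H:3
  CH2 → C:1 H:2
  CH(CN) → C:2 H:1 N:1
  CH2 → C:1 H:2
  CH2 → C:1 H:2
  CH2OC2H5 → C:3 H:7 O:1
Element totals:
  C: 9
  H: 17
  N: 1
  O: 1

C9H17NO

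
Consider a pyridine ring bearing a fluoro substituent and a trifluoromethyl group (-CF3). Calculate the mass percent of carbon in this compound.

Atom tally by fragment:
  pyridine ring core → C:5 H:5 N:1
  (− 2 ring H displaced by substituents)
  + F → F:1
  + CF3 → C:1 F:3
Element totals:
  C: 6
  H: 3
  F: 4
  N: 1
Molecular formula: C6H3F4N.
Molar mass = 165.089 g/mol.
Mass from C: 6 × 12.011 = 72.066 g/mol.
%C = 72.066 / 165.089 × 100 = 43.65%.

43.65%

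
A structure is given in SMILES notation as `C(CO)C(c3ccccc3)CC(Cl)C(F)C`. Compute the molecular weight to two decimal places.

Atom tally by fragment:
  HOCH2CH2 → C:2 H:5 O:1
  CH(C6H5) → C:7 H:6
  CH2 → C:1 H:2
  CH(Cl) → C:1 H:1 Cl:1
  CH(F) → C:1 H:1 F:1
  CH3 → C:1 H:3
Element totals:
  C: 13
  H: 18
  Cl: 1
  F: 1
  O: 1
Molecular formula: C13H18ClFO.
  M = 13(12.011) + 18(1.008) + 35.45 + 18.998 + 15.999
    = 156.143 + 18.144 + 35.450 + 18.998 + 15.999 = 244.734

244.73 g/mol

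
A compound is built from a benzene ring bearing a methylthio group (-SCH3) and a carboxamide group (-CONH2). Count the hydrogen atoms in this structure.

9

Atom tally by fragment:
  benzene ring core → C:6 H:6
  (− 2 ring H displaced by substituents)
  + SCH3 → C:1 H:3 S:1
  + CONH2 → C:1 H:2 O:1 N:1
Element totals:
  C: 8
  H: 9
  N: 1
  O: 1
  S: 1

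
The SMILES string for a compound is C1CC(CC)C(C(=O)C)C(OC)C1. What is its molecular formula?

Atom tally by fragment:
  cyclohexane ring core → C:6 H:12
  (− 3 ring H displaced by substituents)
  + C2H5 → C:2 H:5
  + COCH3 → C:2 H:3 O:1
  + OCH3 → C:1 H:3 O:1
Element totals:
  C: 11
  H: 20
  O: 2

C11H20O2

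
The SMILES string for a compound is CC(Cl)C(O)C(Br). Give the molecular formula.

Atom tally by fragment:
  CH3 → C:1 H:3
  CH(Cl) → C:1 H:1 Cl:1
  CH(OH) → C:1 H:2 O:1
  CH2Br → C:1 H:2 Br:1
Element totals:
  C: 4
  H: 8
  Br: 1
  Cl: 1
  O: 1

C4H8BrClO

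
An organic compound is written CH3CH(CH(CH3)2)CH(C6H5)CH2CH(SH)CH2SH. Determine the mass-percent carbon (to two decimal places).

Element totals:
  C: 15
  H: 24
  S: 2
Molecular formula: C15H24S2.
Molar mass = 268.477 g/mol.
Mass from C: 15 × 12.011 = 180.165 g/mol.
%C = 180.165 / 268.477 × 100 = 67.11%.

67.11%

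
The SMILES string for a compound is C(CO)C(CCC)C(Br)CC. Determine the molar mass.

223.15 g/mol

Atom tally by fragment:
  HOCH2CH2 → C:2 H:5 O:1
  CH(CH2CH2CH3) → C:4 H:8
  CH(Br) → C:1 H:1 Br:1
  CH2 → C:1 H:2
  CH3 → C:1 H:3
Element totals:
  C: 9
  H: 19
  Br: 1
  O: 1
Molecular formula: C9H19BrO.
  M = 9(12.011) + 19(1.008) + 79.904 + 15.999
    = 108.099 + 19.152 + 79.904 + 15.999 = 223.154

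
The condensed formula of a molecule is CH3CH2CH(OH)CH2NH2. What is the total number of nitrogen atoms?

1

Atom tally by fragment:
  CH3 → C:1 H:3
  CH2 → C:1 H:2
  CH(OH) → C:1 H:2 O:1
  CH2NH2 → C:1 H:4 N:1
Element totals:
  C: 4
  H: 11
  N: 1
  O: 1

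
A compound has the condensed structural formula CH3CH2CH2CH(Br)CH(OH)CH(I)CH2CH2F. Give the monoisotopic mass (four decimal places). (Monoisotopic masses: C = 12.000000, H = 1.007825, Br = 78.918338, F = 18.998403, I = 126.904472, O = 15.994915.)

Atom tally by fragment:
  CH3 → C:1 H:3
  CH2 → C:1 H:2
  CH2 → C:1 H:2
  CH(Br) → C:1 H:1 Br:1
  CH(OH) → C:1 H:2 O:1
  CH(I) → C:1 H:1 I:1
  CH2 → C:1 H:2
  CH2F → C:1 H:2 F:1
Element totals:
  C: 8
  H: 15
  Br: 1
  F: 1
  I: 1
  O: 1
Molecular formula: C8H15BrFIO.
  M = 8(12.0) + 15(1.007825) + 78.918338 + 18.998403 + 126.904472 + 15.994915
    = 96.000000 + 15.117375 + 78.918338 + 18.998403 + 126.904472 + 15.994915 = 351.933503

351.9335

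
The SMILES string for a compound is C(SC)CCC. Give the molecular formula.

Atom tally by fragment:
  CH3SCH2 → C:2 H:5 S:1
  CH2 → C:1 H:2
  CH2 → C:1 H:2
  CH3 → C:1 H:3
Element totals:
  C: 5
  H: 12
  S: 1

C5H12S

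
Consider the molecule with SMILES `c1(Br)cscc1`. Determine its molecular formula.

C4H3BrS

Atom tally by fragment:
  thiophene ring core → C:4 H:4 S:1
  (− 1 ring H displaced by substituents)
  + Br → Br:1
Element totals:
  C: 4
  H: 3
  Br: 1
  S: 1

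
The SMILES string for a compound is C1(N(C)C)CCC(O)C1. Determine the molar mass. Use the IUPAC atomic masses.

129.20 g/mol

Atom tally by fragment:
  cyclopentane ring core → C:5 H:10
  (− 2 ring H displaced by substituents)
  + N(CH3)2 → N:1 C:2 H:6
  + OH → O:1 H:1
Element totals:
  C: 7
  H: 15
  N: 1
  O: 1
Molecular formula: C7H15NO.
  M = 7(12.011) + 15(1.008) + 14.007 + 15.999
    = 84.077 + 15.120 + 14.007 + 15.999 = 129.203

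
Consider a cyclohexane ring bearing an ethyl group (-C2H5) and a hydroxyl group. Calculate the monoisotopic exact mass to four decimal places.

Atom tally by fragment:
  cyclohexane ring core → C:6 H:12
  (− 2 ring H displaced by substituents)
  + C2H5 → C:2 H:5
  + OH → O:1 H:1
Element totals:
  C: 8
  H: 16
  O: 1
Molecular formula: C8H16O.
  M = 8(12.0) + 16(1.007825) + 15.994915
    = 96.000000 + 16.125200 + 15.994915 = 128.120115

128.1201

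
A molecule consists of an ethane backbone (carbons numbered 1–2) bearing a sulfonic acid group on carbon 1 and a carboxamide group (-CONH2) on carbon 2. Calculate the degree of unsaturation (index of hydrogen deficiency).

Atom tally by fragment:
  HO3SCH2 → C:1 H:3 S:1 O:3
  CH2CONH2 → C:2 H:4 O:1 N:1
Element totals:
  C: 3
  H: 7
  N: 1
  O: 4
  S: 1
Molecular formula: C3H7NO4S.
DoU = (2C + 2 + N − H − X) / 2 = (2·3 + 2 + 1 − 7 − 0) / 2 = 1.

1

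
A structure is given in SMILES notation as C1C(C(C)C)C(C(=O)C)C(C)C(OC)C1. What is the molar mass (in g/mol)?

212.33 g/mol

Atom tally by fragment:
  cyclohexane ring core → C:6 H:12
  (− 4 ring H displaced by substituents)
  + CH(CH3)2 → C:3 H:7
  + COCH3 → C:2 H:3 O:1
  + CH3 → C:1 H:3
  + OCH3 → C:1 H:3 O:1
Element totals:
  C: 13
  H: 24
  O: 2
Molecular formula: C13H24O2.
  M = 13(12.011) + 24(1.008) + 2(15.999)
    = 156.143 + 24.192 + 31.998 = 212.333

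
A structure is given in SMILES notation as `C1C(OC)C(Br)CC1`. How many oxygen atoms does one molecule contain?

1

Atom tally by fragment:
  cyclopentane ring core → C:5 H:10
  (− 2 ring H displaced by substituents)
  + OCH3 → C:1 H:3 O:1
  + Br → Br:1
Element totals:
  C: 6
  H: 11
  Br: 1
  O: 1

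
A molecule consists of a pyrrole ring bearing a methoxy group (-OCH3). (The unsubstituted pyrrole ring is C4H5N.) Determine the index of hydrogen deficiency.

3

Atom tally by fragment:
  pyrrole ring core → C:4 H:5 N:1
  (− 1 ring H displaced by substituents)
  + OCH3 → C:1 H:3 O:1
Element totals:
  C: 5
  H: 7
  N: 1
  O: 1
Molecular formula: C5H7NO.
DoU = (2C + 2 + N − H − X) / 2 = (2·5 + 2 + 1 − 7 − 0) / 2 = 3.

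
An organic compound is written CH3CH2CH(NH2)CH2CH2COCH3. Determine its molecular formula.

Atom tally by fragment:
  CH3 → C:1 H:3
  CH2 → C:1 H:2
  CH(NH2) → C:1 H:3 N:1
  CH2 → C:1 H:2
  CH2COCH3 → C:3 H:5 O:1
Element totals:
  C: 7
  H: 15
  N: 1
  O: 1

C7H15NO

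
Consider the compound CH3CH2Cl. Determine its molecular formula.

Element totals:
  C: 2
  H: 5
  Cl: 1

C2H5Cl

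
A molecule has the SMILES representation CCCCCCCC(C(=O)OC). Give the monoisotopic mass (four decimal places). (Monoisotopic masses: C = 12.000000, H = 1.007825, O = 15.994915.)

172.1463

Atom tally by fragment:
  CH3 → C:1 H:3
  CH2 → C:1 H:2
  CH2 → C:1 H:2
  CH2 → C:1 H:2
  CH2 → C:1 H:2
  CH2 → C:1 H:2
  CH2 → C:1 H:2
  CH2COOCH3 → C:3 H:5 O:2
Element totals:
  C: 10
  H: 20
  O: 2
Molecular formula: C10H20O2.
  M = 10(12.0) + 20(1.007825) + 2(15.994915)
    = 120.000000 + 20.156500 + 31.989830 = 172.146330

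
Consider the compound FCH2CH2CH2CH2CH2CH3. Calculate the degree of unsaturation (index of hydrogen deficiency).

Atom tally by fragment:
  FCH2 → C:1 H:2 F:1
  CH2 → C:1 H:2
  CH2 → C:1 H:2
  CH2 → C:1 H:2
  CH2 → C:1 H:2
  CH3 → C:1 H:3
Element totals:
  C: 6
  H: 13
  F: 1
Molecular formula: C6H13F.
DoU = (2C + 2 + N − H − X) / 2 = (2·6 + 2 + 0 − 13 − 1) / 2 = 0.

0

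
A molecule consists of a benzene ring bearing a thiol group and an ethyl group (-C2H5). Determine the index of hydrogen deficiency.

Atom tally by fragment:
  benzene ring core → C:6 H:6
  (− 2 ring H displaced by substituents)
  + SH → S:1 H:1
  + C2H5 → C:2 H:5
Element totals:
  C: 8
  H: 10
  S: 1
Molecular formula: C8H10S.
DoU = (2C + 2 + N − H − X) / 2 = (2·8 + 2 + 0 − 10 − 0) / 2 = 4.

4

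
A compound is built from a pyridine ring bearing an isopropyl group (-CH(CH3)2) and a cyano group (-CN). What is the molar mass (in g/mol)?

146.19 g/mol

Atom tally by fragment:
  pyridine ring core → C:5 H:5 N:1
  (− 2 ring H displaced by substituents)
  + CH(CH3)2 → C:3 H:7
  + CN → C:1 N:1
Element totals:
  C: 9
  H: 10
  N: 2
Molecular formula: C9H10N2.
  M = 9(12.011) + 10(1.008) + 2(14.007)
    = 108.099 + 10.080 + 28.014 = 146.193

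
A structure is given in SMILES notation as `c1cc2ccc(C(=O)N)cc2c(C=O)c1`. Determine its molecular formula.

Atom tally by fragment:
  naphthalene ring system core → C:10 H:8
  (− 2 ring H displaced by substituents)
  + CONH2 → C:1 H:2 O:1 N:1
  + CHO → C:1 H:1 O:1
Element totals:
  C: 12
  H: 9
  N: 1
  O: 2

C12H9NO2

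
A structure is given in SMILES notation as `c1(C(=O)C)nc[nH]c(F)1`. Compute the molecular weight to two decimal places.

128.11 g/mol

Atom tally by fragment:
  imidazole ring core → C:3 H:4 N:2
  (− 2 ring H displaced by substituents)
  + COCH3 → C:2 H:3 O:1
  + F → F:1
Element totals:
  C: 5
  H: 5
  F: 1
  N: 2
  O: 1
Molecular formula: C5H5FN2O.
  M = 5(12.011) + 5(1.008) + 18.998 + 2(14.007) + 15.999
    = 60.055 + 5.040 + 18.998 + 28.014 + 15.999 = 128.106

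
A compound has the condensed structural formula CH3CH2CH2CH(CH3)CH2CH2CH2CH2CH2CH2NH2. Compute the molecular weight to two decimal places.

Element totals:
  C: 11
  H: 25
  N: 1
Molecular formula: C11H25N.
  M = 11(12.011) + 25(1.008) + 14.007
    = 132.121 + 25.200 + 14.007 = 171.328

171.33 g/mol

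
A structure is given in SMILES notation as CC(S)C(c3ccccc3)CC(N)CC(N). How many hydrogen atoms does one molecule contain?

Atom tally by fragment:
  CH3 → C:1 H:3
  CH(SH) → C:1 H:2 S:1
  CH(C6H5) → C:7 H:6
  CH2 → C:1 H:2
  CH(NH2) → C:1 H:3 N:1
  CH2 → C:1 H:2
  CH2NH2 → C:1 H:4 N:1
Element totals:
  C: 13
  H: 22
  N: 2
  S: 1

22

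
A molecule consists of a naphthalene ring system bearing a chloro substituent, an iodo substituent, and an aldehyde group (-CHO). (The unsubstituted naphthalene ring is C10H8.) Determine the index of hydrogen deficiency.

8

Atom tally by fragment:
  naphthalene ring system core → C:10 H:8
  (− 3 ring H displaced by substituents)
  + Cl → Cl:1
  + I → I:1
  + CHO → C:1 H:1 O:1
Element totals:
  C: 11
  H: 6
  Cl: 1
  I: 1
  O: 1
Molecular formula: C11H6ClIO.
DoU = (2C + 2 + N − H − X) / 2 = (2·11 + 2 + 0 − 6 − 2) / 2 = 8.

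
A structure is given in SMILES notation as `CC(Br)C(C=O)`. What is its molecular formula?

Atom tally by fragment:
  CH3 → C:1 H:3
  CH(Br) → C:1 H:1 Br:1
  CH2CHO → C:2 H:3 O:1
Element totals:
  C: 4
  H: 7
  Br: 1
  O: 1

C4H7BrO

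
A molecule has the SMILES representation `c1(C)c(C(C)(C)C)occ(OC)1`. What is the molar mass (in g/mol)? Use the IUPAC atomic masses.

Atom tally by fragment:
  furan ring core → C:4 H:4 O:1
  (− 3 ring H displaced by substituents)
  + CH3 → C:1 H:3
  + C(CH3)3 → C:4 H:9
  + OCH3 → C:1 H:3 O:1
Element totals:
  C: 10
  H: 16
  O: 2
Molecular formula: C10H16O2.
  M = 10(12.011) + 16(1.008) + 2(15.999)
    = 120.110 + 16.128 + 31.998 = 168.236

168.24 g/mol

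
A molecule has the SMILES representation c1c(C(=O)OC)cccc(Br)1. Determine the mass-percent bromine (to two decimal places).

Atom tally by fragment:
  benzene ring core → C:6 H:6
  (− 2 ring H displaced by substituents)
  + COOCH3 → C:2 H:3 O:2
  + Br → Br:1
Element totals:
  C: 8
  H: 7
  Br: 1
  O: 2
Molecular formula: C8H7BrO2.
Molar mass = 215.046 g/mol.
Mass from Br: 1 × 79.904 = 79.904 g/mol.
%Br = 79.904 / 215.046 × 100 = 37.16%.

37.16%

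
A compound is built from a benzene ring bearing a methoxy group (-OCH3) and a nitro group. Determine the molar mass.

Atom tally by fragment:
  benzene ring core → C:6 H:6
  (− 2 ring H displaced by substituents)
  + OCH3 → C:1 H:3 O:1
  + NO2 → N:1 O:2
Element totals:
  C: 7
  H: 7
  N: 1
  O: 3
Molecular formula: C7H7NO3.
  M = 7(12.011) + 7(1.008) + 14.007 + 3(15.999)
    = 84.077 + 7.056 + 14.007 + 47.997 = 153.137

153.14 g/mol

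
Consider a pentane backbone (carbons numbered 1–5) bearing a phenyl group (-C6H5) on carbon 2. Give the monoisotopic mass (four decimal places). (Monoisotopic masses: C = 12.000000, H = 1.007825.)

Atom tally by fragment:
  CH3 → C:1 H:3
  CH(C6H5) → C:7 H:6
  CH2 → C:1 H:2
  CH2 → C:1 H:2
  CH3 → C:1 H:3
Element totals:
  C: 11
  H: 16
Molecular formula: C11H16.
  M = 11(12.0) + 16(1.007825)
    = 132.000000 + 16.125200 = 148.125200

148.1252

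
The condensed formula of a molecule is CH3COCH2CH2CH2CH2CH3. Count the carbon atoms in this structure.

7

Element totals:
  C: 7
  H: 14
  O: 1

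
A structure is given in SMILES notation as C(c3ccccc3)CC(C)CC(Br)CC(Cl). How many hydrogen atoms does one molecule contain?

20

Atom tally by fragment:
  C6H5CH2 → C:7 H:7
  CH2 → C:1 H:2
  CH(CH3) → C:2 H:4
  CH2 → C:1 H:2
  CH(Br) → C:1 H:1 Br:1
  CH2 → C:1 H:2
  CH2Cl → C:1 H:2 Cl:1
Element totals:
  C: 14
  H: 20
  Br: 1
  Cl: 1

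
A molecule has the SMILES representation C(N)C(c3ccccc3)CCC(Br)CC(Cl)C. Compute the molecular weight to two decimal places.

Atom tally by fragment:
  H2NCH2 → C:1 H:4 N:1
  CH(C6H5) → C:7 H:6
  CH2 → C:1 H:2
  CH2 → C:1 H:2
  CH(Br) → C:1 H:1 Br:1
  CH2 → C:1 H:2
  CH(Cl) → C:1 H:1 Cl:1
  CH3 → C:1 H:3
Element totals:
  C: 14
  H: 21
  Br: 1
  Cl: 1
  N: 1
Molecular formula: C14H21BrClN.
  M = 14(12.011) + 21(1.008) + 79.904 + 35.45 + 14.007
    = 168.154 + 21.168 + 79.904 + 35.450 + 14.007 = 318.683

318.68 g/mol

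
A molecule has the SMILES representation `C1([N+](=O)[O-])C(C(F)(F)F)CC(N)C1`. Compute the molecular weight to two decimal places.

198.14 g/mol

Atom tally by fragment:
  cyclopentane ring core → C:5 H:10
  (− 3 ring H displaced by substituents)
  + NO2 → N:1 O:2
  + CF3 → C:1 F:3
  + NH2 → N:1 H:2
Element totals:
  C: 6
  H: 9
  F: 3
  N: 2
  O: 2
Molecular formula: C6H9F3N2O2.
  M = 6(12.011) + 9(1.008) + 3(18.998) + 2(14.007) + 2(15.999)
    = 72.066 + 9.072 + 56.994 + 28.014 + 31.998 = 198.144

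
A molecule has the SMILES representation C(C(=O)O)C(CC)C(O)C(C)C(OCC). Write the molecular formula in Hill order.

Atom tally by fragment:
  HOOCCH2 → C:2 H:3 O:2
  CH(C2H5) → C:3 H:6
  CH(OH) → C:1 H:2 O:1
  CH(CH3) → C:2 H:4
  CH2OC2H5 → C:3 H:7 O:1
Element totals:
  C: 11
  H: 22
  O: 4

C11H22O4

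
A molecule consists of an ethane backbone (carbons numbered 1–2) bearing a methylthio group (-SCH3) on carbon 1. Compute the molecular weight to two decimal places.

Atom tally by fragment:
  CH3SCH2 → C:2 H:5 S:1
  CH3 → C:1 H:3
Element totals:
  C: 3
  H: 8
  S: 1
Molecular formula: C3H8S.
  M = 3(12.011) + 8(1.008) + 32.06
    = 36.033 + 8.064 + 32.060 = 76.157

76.16 g/mol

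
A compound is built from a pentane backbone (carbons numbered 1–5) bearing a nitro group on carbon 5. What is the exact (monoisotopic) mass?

117.0790

Atom tally by fragment:
  CH3 → C:1 H:3
  CH2 → C:1 H:2
  CH2 → C:1 H:2
  CH2 → C:1 H:2
  CH2NO2 → C:1 H:2 N:1 O:2
Element totals:
  C: 5
  H: 11
  N: 1
  O: 2
Molecular formula: C5H11NO2.
  M = 5(12.0) + 11(1.007825) + 14.003074 + 2(15.994915)
    = 60.000000 + 11.086075 + 14.003074 + 31.989830 = 117.078979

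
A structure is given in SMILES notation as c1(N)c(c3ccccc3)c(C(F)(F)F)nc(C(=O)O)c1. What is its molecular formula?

Atom tally by fragment:
  pyridine ring core → C:5 H:5 N:1
  (− 4 ring H displaced by substituents)
  + NH2 → N:1 H:2
  + C6H5 → C:6 H:5
  + CF3 → C:1 F:3
  + COOH → C:1 H:1 O:2
Element totals:
  C: 13
  H: 9
  F: 3
  N: 2
  O: 2

C13H9F3N2O2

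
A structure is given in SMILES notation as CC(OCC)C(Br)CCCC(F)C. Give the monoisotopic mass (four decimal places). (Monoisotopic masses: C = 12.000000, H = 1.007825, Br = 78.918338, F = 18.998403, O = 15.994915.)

Atom tally by fragment:
  CH3 → C:1 H:3
  CH(OC2H5) → C:3 H:6 O:1
  CH(Br) → C:1 H:1 Br:1
  CH2 → C:1 H:2
  CH2 → C:1 H:2
  CH2 → C:1 H:2
  CH(F) → C:1 H:1 F:1
  CH3 → C:1 H:3
Element totals:
  C: 10
  H: 20
  Br: 1
  F: 1
  O: 1
Molecular formula: C10H20BrFO.
  M = 10(12.0) + 20(1.007825) + 78.918338 + 18.998403 + 15.994915
    = 120.000000 + 20.156500 + 78.918338 + 18.998403 + 15.994915 = 254.068156

254.0682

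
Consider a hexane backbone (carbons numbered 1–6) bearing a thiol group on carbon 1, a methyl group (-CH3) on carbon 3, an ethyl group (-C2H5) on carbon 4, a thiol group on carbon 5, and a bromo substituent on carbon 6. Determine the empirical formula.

Atom tally by fragment:
  HSCH2 → C:1 H:3 S:1
  CH2 → C:1 H:2
  CH(CH3) → C:2 H:4
  CH(C2H5) → C:3 H:6
  CH(SH) → C:1 H:2 S:1
  CH2Br → C:1 H:2 Br:1
Element totals:
  C: 9
  H: 19
  Br: 1
  S: 2
Molecular formula: C9H19BrS2.
gcd of subscripts (1, 9, 19, 2) = 1, so the empirical formula equals the molecular formula.

C9H19BrS2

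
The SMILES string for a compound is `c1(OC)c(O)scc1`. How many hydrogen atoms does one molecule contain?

Atom tally by fragment:
  thiophene ring core → C:4 H:4 S:1
  (− 2 ring H displaced by substituents)
  + OCH3 → C:1 H:3 O:1
  + OH → O:1 H:1
Element totals:
  C: 5
  H: 6
  O: 2
  S: 1

6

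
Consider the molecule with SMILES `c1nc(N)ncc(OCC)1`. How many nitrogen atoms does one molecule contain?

3

Atom tally by fragment:
  pyrimidine ring core → C:4 H:4 N:2
  (− 2 ring H displaced by substituents)
  + NH2 → N:1 H:2
  + OC2H5 → C:2 H:5 O:1
Element totals:
  C: 6
  H: 9
  N: 3
  O: 1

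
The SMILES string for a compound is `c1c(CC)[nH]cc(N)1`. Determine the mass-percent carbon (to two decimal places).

65.42%

Atom tally by fragment:
  pyrrole ring core → C:4 H:5 N:1
  (− 2 ring H displaced by substituents)
  + C2H5 → C:2 H:5
  + NH2 → N:1 H:2
Element totals:
  C: 6
  H: 10
  N: 2
Molecular formula: C6H10N2.
Molar mass = 110.160 g/mol.
Mass from C: 6 × 12.011 = 72.066 g/mol.
%C = 72.066 / 110.160 × 100 = 65.42%.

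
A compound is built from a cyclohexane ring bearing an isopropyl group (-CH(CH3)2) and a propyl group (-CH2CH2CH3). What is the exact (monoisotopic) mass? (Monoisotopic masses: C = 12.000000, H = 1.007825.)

168.1878

Atom tally by fragment:
  cyclohexane ring core → C:6 H:12
  (− 2 ring H displaced by substituents)
  + CH(CH3)2 → C:3 H:7
  + CH2CH2CH3 → C:3 H:7
Element totals:
  C: 12
  H: 24
Molecular formula: C12H24.
  M = 12(12.0) + 24(1.007825)
    = 144.000000 + 24.187800 = 168.187800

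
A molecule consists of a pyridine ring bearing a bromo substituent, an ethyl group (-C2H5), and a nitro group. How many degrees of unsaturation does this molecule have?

5

Atom tally by fragment:
  pyridine ring core → C:5 H:5 N:1
  (− 3 ring H displaced by substituents)
  + Br → Br:1
  + C2H5 → C:2 H:5
  + NO2 → N:1 O:2
Element totals:
  C: 7
  H: 7
  Br: 1
  N: 2
  O: 2
Molecular formula: C7H7BrN2O2.
DoU = (2C + 2 + N − H − X) / 2 = (2·7 + 2 + 2 − 7 − 1) / 2 = 5.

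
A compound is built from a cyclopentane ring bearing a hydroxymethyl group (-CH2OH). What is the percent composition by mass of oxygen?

Atom tally by fragment:
  cyclopentane ring core → C:5 H:10
  (− 1 ring H displaced by substituents)
  + CH2OH → C:1 H:3 O:1
Element totals:
  C: 6
  H: 12
  O: 1
Molecular formula: C6H12O.
Molar mass = 100.161 g/mol.
Mass from O: 1 × 15.999 = 15.999 g/mol.
%O = 15.999 / 100.161 × 100 = 15.97%.

15.97%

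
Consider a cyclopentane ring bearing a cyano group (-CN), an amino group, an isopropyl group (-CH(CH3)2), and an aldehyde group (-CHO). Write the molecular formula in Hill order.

Atom tally by fragment:
  cyclopentane ring core → C:5 H:10
  (− 4 ring H displaced by substituents)
  + CN → C:1 N:1
  + NH2 → N:1 H:2
  + CH(CH3)2 → C:3 H:7
  + CHO → C:1 H:1 O:1
Element totals:
  C: 10
  H: 16
  N: 2
  O: 1

C10H16N2O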